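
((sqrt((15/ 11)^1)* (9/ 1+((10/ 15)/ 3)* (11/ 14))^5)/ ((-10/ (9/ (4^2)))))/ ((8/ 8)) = -2015993900449* sqrt(165)/ 6064889985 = -4269.81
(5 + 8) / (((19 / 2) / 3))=78 / 19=4.11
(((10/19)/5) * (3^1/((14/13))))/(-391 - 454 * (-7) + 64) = 39/379183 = 0.00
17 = 17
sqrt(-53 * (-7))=sqrt(371)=19.26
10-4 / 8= 19 / 2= 9.50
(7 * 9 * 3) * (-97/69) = -265.70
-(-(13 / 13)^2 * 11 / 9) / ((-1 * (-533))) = 11 / 4797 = 0.00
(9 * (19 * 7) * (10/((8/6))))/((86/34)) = 305235/86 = 3549.24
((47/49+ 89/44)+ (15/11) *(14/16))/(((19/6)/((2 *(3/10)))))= 162027/204820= 0.79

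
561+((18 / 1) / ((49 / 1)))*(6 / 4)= 561.55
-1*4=-4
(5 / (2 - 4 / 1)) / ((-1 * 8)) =5 / 16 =0.31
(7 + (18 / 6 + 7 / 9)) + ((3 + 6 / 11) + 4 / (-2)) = 1220 / 99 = 12.32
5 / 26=0.19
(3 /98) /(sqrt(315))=0.00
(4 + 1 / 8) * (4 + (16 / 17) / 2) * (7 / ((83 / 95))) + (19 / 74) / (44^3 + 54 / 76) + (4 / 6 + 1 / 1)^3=1390590356127139 / 9125732750382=152.38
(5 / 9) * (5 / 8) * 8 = 25 / 9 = 2.78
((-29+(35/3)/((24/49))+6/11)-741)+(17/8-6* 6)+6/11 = -154235/198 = -778.96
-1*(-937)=937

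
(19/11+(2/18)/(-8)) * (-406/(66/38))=-5233949/13068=-400.52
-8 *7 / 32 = -7 / 4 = -1.75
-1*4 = -4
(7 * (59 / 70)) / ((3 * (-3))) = -59 / 90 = -0.66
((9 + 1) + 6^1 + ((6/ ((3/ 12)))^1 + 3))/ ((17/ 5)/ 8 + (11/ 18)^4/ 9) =203128560/ 2080871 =97.62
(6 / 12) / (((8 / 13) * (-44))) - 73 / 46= -25995 / 16192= -1.61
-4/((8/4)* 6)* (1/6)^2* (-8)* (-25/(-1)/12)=25/162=0.15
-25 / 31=-0.81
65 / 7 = 9.29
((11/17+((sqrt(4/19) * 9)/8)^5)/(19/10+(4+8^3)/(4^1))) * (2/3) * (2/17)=0.00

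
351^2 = 123201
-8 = -8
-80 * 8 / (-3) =640 / 3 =213.33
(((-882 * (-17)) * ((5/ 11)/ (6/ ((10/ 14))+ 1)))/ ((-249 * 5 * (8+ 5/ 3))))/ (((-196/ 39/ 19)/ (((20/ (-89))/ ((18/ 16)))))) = -5038800/ 110753291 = -0.05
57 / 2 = 28.50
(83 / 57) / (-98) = -83 / 5586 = -0.01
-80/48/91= -5/273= -0.02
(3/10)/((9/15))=1/2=0.50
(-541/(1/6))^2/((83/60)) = 7616758.55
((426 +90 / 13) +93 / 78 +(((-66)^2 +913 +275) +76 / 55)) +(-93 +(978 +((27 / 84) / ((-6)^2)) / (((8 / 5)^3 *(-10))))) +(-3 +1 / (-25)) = 2813263233761 / 410009600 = 6861.46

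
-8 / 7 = -1.14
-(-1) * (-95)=-95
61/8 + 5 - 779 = -766.38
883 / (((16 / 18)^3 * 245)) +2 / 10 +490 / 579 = 89739581 / 14525952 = 6.18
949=949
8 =8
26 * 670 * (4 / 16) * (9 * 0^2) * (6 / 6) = 0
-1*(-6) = 6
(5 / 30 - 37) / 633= -221 / 3798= -0.06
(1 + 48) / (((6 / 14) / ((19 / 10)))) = 6517 / 30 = 217.23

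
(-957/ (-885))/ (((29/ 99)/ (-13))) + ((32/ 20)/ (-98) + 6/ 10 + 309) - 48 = 213.59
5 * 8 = 40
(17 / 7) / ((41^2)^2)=17 / 19780327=0.00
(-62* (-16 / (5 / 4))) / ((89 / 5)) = 3968 / 89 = 44.58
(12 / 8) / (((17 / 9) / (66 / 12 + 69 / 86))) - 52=-68707 / 1462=-47.00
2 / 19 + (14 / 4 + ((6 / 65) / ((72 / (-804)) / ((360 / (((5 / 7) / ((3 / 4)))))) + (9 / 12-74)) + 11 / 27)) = 330858419081 / 82479324330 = 4.01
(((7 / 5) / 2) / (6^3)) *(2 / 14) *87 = 29 / 720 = 0.04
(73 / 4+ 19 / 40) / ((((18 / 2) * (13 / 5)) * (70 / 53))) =5671 / 9360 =0.61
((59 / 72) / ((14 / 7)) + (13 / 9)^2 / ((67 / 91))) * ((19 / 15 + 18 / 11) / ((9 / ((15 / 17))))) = 134906039 / 146138256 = 0.92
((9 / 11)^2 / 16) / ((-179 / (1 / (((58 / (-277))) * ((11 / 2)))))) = 22437 / 110547536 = 0.00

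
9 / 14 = 0.64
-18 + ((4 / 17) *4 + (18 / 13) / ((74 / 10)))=-137960 / 8177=-16.87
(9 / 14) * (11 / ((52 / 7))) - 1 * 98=-10093 / 104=-97.05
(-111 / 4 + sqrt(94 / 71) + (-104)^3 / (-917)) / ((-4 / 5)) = -21988345 / 14672- 5 * sqrt(6674) / 284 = -1500.10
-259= -259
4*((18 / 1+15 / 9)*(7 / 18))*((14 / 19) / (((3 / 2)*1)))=23128 / 1539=15.03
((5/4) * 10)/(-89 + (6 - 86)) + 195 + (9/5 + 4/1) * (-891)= -8404157/1690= -4972.87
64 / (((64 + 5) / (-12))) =-256 / 23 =-11.13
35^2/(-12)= -1225/12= -102.08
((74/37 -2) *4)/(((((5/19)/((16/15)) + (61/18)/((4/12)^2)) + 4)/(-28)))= 0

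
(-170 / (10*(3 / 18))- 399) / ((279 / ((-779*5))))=6994.25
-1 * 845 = -845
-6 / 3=-2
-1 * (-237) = 237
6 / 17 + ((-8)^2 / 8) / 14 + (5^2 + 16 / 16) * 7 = 21768 / 119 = 182.92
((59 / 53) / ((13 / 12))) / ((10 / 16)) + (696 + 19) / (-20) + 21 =-180599 / 13780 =-13.11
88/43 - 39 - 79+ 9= -4599/43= -106.95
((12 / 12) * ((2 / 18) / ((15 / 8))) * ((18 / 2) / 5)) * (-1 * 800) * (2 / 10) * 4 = -1024 / 15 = -68.27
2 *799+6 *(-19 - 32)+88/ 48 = 7763/ 6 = 1293.83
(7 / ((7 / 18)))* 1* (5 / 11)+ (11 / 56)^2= 283571 / 34496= 8.22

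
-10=-10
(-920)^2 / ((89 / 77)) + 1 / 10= 651728089 / 890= 732278.75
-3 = -3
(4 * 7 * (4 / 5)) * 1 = 112 / 5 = 22.40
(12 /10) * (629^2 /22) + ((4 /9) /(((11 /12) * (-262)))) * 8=466460419 /21615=21580.40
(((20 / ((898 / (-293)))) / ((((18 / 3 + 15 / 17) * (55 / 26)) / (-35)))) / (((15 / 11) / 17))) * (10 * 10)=237095600 / 12123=19557.50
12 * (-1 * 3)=-36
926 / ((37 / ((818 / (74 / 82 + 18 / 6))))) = 7764047 / 1480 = 5245.98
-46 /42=-23 /21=-1.10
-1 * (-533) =533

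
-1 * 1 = -1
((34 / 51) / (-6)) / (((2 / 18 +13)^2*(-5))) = 9 / 69620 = 0.00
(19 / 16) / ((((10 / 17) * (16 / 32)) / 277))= 89471 / 80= 1118.39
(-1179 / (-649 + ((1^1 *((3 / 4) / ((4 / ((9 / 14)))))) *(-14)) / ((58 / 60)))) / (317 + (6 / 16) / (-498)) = 0.01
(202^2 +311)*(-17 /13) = -698955 /13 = -53765.77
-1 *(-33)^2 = -1089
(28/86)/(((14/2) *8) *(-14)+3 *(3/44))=-616/1482941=-0.00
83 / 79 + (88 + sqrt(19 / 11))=sqrt(209) / 11 + 7035 / 79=90.36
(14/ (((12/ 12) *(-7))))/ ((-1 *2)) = 1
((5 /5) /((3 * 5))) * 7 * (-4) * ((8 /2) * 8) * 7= -6272 /15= -418.13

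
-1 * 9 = -9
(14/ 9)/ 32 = 7/ 144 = 0.05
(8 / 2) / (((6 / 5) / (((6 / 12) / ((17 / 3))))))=5 / 17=0.29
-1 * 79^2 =-6241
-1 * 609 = -609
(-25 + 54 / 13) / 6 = -271 / 78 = -3.47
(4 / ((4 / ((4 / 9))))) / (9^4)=4 / 59049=0.00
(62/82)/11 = 31/451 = 0.07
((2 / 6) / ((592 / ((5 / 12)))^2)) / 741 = 25 / 112187731968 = 0.00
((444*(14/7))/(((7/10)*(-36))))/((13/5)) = -3700/273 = -13.55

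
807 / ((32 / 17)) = 13719 / 32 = 428.72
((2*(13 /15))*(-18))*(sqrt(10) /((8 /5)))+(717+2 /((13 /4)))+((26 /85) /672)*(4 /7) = 466263589 /649740 - 39*sqrt(10) /2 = 655.95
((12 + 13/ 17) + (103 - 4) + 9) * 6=12318/ 17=724.59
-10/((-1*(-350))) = -1/35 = -0.03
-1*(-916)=916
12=12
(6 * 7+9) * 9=459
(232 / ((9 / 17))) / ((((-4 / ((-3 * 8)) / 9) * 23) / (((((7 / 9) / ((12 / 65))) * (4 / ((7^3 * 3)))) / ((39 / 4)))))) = 157760 / 91287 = 1.73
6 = 6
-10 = -10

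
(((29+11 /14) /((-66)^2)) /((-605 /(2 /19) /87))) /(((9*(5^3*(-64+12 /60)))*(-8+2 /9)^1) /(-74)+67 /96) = 0.00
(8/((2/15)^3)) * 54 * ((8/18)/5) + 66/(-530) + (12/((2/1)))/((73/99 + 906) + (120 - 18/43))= 18756147017343/1157795335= 16199.88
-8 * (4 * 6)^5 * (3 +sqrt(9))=-382205952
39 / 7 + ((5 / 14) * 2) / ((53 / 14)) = 2137 / 371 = 5.76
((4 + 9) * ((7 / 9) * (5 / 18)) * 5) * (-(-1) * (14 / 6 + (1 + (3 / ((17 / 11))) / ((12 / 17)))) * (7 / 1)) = 1162525 / 1944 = 598.01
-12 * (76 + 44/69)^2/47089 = -111851776/74730243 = -1.50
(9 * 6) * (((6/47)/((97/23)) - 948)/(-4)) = 58344219/4559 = 12797.59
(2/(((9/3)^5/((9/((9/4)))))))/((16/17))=17/486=0.03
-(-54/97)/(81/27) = 18/97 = 0.19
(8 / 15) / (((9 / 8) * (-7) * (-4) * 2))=8 / 945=0.01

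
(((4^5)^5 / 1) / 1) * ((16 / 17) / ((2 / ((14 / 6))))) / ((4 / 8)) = 126100789566373888 / 51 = 2472564501301448.78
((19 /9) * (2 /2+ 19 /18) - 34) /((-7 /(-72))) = -19220 /63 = -305.08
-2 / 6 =-1 / 3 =-0.33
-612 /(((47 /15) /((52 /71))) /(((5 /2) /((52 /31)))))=-711450 /3337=-213.20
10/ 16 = 5/ 8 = 0.62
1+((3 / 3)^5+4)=6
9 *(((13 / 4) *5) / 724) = 585 / 2896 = 0.20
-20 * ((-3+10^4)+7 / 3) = -199986.67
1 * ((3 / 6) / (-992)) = -1 / 1984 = -0.00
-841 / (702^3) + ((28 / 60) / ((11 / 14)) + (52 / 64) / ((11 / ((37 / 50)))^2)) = 0.60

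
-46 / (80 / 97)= -2231 / 40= -55.78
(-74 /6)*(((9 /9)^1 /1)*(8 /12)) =-74 /9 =-8.22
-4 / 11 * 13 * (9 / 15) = -156 / 55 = -2.84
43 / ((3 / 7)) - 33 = 202 / 3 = 67.33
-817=-817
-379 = -379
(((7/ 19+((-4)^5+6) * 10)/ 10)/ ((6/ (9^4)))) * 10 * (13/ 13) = -422994231/ 38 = -11131427.13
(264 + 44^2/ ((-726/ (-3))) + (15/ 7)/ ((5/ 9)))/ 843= 1931/ 5901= 0.33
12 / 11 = 1.09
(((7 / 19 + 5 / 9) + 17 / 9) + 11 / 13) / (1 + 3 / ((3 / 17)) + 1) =8134 / 42237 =0.19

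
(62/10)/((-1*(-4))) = 31/20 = 1.55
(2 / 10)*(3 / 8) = 3 / 40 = 0.08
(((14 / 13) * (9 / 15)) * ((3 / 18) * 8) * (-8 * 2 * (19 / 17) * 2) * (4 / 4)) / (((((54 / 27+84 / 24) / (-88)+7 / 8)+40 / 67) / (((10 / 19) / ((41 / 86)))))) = -330416128 / 13691171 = -24.13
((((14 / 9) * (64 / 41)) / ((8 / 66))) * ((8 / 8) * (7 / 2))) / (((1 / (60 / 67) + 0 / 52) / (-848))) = -146263040 / 2747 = -53244.65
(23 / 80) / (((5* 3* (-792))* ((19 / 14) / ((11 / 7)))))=-0.00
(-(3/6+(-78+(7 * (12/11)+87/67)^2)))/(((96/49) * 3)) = -124129495/312865344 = -0.40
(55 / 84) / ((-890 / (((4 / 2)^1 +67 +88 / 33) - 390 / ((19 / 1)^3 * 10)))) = -2027531 / 38458413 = -0.05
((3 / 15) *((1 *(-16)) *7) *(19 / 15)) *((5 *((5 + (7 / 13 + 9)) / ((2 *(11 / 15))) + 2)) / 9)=-3625048 / 19305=-187.78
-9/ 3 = -3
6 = 6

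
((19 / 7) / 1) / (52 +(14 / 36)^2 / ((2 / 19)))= 12312 / 242389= 0.05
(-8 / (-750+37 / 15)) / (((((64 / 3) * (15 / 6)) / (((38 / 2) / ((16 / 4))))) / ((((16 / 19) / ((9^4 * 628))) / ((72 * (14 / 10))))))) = 5 / 2587256761824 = 0.00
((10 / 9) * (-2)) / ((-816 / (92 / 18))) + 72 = 72.01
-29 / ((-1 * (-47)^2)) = 0.01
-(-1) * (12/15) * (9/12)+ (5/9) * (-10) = -223/45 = -4.96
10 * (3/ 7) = 4.29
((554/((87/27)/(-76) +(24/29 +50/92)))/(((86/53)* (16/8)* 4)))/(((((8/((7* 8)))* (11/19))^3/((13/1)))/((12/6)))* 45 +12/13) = 17070828664475859/491102146522025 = 34.76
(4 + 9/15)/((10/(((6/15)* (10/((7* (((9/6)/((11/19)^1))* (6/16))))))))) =8096/29925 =0.27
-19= -19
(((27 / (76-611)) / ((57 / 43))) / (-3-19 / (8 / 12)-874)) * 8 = 6192 / 18408815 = 0.00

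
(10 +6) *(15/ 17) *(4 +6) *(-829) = -1989600/ 17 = -117035.29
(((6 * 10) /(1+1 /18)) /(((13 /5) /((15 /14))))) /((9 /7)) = 4500 /247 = 18.22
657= 657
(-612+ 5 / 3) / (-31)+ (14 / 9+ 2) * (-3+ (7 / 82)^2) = 4243229 / 468999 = 9.05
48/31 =1.55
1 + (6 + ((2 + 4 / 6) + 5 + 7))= 65 / 3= 21.67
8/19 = 0.42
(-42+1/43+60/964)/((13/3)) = -1303080/134719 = -9.67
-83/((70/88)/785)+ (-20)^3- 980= -90889.14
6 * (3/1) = 18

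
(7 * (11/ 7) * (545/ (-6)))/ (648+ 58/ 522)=-17985/ 11666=-1.54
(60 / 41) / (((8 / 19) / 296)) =42180 / 41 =1028.78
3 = 3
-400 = -400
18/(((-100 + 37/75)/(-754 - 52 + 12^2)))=893700/7463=119.75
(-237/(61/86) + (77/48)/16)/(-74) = 15648679/3466752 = 4.51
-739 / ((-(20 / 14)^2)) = 36211 / 100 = 362.11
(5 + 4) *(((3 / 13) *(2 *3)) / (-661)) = -162 / 8593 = -0.02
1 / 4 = 0.25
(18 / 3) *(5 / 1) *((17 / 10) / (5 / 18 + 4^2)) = 918 / 293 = 3.13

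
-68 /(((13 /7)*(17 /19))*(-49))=0.84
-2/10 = -1/5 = -0.20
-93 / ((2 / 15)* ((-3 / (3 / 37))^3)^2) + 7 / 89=35920045571 / 456699300802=0.08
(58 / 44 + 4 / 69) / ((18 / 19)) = 39691 / 27324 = 1.45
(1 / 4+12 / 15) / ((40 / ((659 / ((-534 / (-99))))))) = 456687 / 142400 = 3.21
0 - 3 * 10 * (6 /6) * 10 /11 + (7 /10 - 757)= -86193 /110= -783.57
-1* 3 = -3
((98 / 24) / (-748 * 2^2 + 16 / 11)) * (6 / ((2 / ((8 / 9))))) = -539 / 148032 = -0.00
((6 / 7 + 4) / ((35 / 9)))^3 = 28652616 / 14706125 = 1.95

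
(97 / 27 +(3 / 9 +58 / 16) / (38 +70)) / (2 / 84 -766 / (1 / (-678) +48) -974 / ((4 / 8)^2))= -0.00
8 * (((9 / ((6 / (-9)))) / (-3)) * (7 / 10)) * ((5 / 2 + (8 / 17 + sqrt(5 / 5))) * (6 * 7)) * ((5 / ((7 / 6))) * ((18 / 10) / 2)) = 275562 / 17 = 16209.53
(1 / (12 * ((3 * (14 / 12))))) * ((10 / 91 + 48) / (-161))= -2189 / 307671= -0.01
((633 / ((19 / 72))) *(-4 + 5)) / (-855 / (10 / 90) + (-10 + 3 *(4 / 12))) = -633 / 2033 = -0.31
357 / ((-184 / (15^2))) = -80325 / 184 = -436.55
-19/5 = -3.80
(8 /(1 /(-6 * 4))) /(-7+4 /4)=32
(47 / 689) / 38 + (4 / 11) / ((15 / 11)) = 105433 / 392730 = 0.27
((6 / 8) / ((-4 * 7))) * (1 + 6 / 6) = -3 / 56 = -0.05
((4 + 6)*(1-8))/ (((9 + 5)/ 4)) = -20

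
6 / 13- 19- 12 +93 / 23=-7922 / 299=-26.49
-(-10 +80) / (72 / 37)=-1295 / 36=-35.97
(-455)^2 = 207025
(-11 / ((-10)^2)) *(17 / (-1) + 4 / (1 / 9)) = -209 / 100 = -2.09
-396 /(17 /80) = -31680 /17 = -1863.53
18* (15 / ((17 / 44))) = 11880 / 17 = 698.82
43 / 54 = 0.80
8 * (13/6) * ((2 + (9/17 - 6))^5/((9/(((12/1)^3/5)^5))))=-21213793079341845873426432/4437053125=-4781054560698289.11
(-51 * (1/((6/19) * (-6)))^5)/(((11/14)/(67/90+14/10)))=56868565733/9976919040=5.70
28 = 28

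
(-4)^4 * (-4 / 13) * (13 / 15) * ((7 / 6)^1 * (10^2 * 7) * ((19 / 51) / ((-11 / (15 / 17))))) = 47667200 / 28611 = 1666.04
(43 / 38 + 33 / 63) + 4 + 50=44413 / 798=55.66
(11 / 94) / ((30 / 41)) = 451 / 2820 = 0.16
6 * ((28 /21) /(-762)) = -4 /381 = -0.01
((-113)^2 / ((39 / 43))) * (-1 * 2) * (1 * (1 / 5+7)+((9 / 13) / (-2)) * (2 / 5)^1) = -168014502 / 845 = -198833.73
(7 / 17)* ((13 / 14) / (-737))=-0.00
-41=-41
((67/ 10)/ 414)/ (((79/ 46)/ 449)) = 30083/ 7110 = 4.23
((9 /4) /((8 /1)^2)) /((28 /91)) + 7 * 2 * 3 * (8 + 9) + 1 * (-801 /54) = 2148191 /3072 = 699.28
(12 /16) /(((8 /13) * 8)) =39 /256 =0.15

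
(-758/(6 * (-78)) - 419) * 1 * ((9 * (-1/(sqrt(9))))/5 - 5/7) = 548.56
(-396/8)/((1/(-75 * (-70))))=-259875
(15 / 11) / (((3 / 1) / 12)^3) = 960 / 11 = 87.27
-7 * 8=-56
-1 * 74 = -74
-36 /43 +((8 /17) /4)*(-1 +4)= -354 /731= -0.48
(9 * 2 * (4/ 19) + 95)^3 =964122.05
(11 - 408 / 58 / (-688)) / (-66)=-54919 / 329208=-0.17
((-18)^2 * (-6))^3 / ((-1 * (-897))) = -2448880128 / 299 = -8190234.54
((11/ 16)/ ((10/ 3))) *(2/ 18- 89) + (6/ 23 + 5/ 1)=-902/ 69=-13.07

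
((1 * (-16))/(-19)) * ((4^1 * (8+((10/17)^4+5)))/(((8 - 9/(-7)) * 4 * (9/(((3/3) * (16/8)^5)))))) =3927250432/928335915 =4.23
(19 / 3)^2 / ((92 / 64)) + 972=206980 / 207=999.90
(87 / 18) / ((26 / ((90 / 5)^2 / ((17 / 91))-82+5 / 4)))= 3260905 / 10608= 307.40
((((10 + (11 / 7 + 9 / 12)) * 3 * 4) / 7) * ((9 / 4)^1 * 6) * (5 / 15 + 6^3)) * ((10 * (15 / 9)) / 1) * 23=1158708375 / 49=23647109.69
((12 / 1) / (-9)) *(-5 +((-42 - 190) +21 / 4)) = 309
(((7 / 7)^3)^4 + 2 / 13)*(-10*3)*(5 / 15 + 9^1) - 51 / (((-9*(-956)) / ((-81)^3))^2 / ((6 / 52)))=-541155075753 / 23762336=-22773.65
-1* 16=-16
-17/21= -0.81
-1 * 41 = -41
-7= -7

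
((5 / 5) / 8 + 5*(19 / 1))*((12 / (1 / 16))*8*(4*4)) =2337792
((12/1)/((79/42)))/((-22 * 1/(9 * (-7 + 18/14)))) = 12960/869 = 14.91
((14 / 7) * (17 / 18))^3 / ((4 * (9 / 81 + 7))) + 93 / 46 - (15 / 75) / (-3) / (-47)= 252988429 / 112078080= 2.26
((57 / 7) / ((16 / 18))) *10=2565 / 28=91.61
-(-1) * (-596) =-596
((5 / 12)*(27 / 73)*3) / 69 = 45 / 6716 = 0.01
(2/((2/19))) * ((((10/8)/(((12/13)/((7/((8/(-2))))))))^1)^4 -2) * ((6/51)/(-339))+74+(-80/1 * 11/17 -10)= 47148612319949/3915827380224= 12.04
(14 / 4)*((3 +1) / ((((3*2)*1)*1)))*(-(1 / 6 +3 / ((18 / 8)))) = -7 / 2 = -3.50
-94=-94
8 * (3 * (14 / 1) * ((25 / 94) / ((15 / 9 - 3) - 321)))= -12600 / 45449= -0.28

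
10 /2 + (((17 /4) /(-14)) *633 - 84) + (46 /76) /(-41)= -271.18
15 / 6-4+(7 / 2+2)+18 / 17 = 86 / 17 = 5.06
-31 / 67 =-0.46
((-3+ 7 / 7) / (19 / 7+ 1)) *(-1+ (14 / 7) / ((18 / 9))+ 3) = -1.62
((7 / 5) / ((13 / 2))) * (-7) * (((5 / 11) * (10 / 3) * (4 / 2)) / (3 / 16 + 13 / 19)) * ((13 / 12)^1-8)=36.25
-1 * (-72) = 72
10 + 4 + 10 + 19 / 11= 283 / 11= 25.73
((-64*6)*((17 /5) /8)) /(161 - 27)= -408 /335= -1.22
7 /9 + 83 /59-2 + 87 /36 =5525 /2124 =2.60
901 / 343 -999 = -341756 / 343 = -996.37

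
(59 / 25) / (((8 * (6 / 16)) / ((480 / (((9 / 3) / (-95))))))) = -35872 / 3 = -11957.33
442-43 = 399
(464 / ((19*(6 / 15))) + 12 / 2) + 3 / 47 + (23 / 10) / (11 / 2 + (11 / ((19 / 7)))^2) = 67.22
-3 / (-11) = 3 / 11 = 0.27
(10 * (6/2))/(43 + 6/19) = 570/823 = 0.69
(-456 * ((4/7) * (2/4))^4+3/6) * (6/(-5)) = 36573/12005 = 3.05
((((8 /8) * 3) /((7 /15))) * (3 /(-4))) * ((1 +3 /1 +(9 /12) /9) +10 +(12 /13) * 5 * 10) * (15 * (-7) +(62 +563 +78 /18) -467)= -16651.28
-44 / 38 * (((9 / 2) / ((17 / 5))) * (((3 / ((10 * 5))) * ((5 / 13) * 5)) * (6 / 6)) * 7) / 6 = -3465 / 16796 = -0.21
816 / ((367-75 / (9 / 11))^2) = 1836 / 170569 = 0.01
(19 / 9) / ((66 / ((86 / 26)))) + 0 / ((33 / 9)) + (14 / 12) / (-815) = 328423 / 3146715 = 0.10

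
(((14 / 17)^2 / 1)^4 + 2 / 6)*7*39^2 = 40469689237341 / 6975757441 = 5801.48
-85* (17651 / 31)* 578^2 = -501237918140 / 31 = -16168965101.29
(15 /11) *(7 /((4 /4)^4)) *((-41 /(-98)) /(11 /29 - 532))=-0.01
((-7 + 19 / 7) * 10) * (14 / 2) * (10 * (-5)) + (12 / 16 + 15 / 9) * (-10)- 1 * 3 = 14972.83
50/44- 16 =-327/22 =-14.86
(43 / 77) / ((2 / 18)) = 387 / 77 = 5.03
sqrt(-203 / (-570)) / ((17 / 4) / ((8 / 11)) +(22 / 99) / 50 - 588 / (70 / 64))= -240 * sqrt(115710) / 72743647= -0.00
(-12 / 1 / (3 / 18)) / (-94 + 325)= -24 / 77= -0.31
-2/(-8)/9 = 0.03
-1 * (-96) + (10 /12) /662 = 381317 /3972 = 96.00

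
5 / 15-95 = -284 / 3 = -94.67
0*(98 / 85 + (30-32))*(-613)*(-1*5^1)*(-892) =0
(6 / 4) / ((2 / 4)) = 3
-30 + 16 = -14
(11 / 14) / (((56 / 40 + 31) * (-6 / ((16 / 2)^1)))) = -55 / 1701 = -0.03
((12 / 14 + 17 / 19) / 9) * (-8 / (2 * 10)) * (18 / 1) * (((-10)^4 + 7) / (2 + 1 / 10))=-18653048 / 2793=-6678.50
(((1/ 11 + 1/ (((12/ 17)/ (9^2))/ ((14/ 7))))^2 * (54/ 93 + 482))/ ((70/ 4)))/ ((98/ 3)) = 5204570604/ 116963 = 44497.58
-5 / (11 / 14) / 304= -35 / 1672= -0.02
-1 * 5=-5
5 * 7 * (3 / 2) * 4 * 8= 1680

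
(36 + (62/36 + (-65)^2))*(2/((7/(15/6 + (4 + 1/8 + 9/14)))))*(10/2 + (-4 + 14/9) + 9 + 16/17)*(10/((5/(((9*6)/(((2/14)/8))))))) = 238837120544/357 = 669011542.14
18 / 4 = 9 / 2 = 4.50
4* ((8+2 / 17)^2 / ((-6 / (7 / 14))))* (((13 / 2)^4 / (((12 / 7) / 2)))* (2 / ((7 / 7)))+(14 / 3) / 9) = -951970943 / 10404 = -91500.48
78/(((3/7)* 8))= 91/4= 22.75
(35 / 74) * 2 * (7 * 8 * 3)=5880 / 37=158.92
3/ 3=1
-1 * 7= -7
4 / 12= 1 / 3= 0.33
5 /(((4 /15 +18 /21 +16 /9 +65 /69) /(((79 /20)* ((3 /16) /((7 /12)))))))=735885 /445552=1.65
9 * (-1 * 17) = -153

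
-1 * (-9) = 9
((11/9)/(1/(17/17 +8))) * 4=44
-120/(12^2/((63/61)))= -105/122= -0.86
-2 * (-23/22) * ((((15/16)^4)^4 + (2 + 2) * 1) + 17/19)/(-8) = -42327980025111264109749/30842956091242370301952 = -1.37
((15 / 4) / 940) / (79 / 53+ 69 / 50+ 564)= 0.00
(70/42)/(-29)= -5/87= -0.06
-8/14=-4/7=-0.57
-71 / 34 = -2.09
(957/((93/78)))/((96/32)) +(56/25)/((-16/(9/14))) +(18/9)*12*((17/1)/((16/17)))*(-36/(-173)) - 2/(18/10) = 1720985797/4826700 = 356.56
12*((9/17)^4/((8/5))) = 0.59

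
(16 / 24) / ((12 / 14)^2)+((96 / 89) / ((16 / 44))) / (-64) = 16553 / 19224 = 0.86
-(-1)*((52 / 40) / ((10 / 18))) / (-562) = -117 / 28100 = -0.00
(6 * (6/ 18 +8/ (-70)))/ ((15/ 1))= 46/ 525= 0.09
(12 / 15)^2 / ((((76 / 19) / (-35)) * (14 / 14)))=-28 / 5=-5.60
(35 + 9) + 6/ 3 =46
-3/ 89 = -0.03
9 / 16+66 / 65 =1641 / 1040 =1.58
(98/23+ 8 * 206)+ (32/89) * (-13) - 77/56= 26958363/16376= 1646.21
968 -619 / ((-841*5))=4071059 / 4205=968.15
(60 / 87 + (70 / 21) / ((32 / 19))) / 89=3715 / 123888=0.03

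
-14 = -14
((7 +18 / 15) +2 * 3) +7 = 106 / 5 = 21.20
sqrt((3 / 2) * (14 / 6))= sqrt(14) / 2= 1.87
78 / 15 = 26 / 5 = 5.20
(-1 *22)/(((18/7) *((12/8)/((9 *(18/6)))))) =-154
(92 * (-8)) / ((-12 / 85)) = 5213.33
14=14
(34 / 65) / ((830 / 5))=17 / 5395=0.00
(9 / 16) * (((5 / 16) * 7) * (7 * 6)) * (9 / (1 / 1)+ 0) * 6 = 178605 / 64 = 2790.70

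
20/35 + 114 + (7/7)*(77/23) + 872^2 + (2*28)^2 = 122945705/161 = 763637.92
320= 320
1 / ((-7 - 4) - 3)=-1 / 14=-0.07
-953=-953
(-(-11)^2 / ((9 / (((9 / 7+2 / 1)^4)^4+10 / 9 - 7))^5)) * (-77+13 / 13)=4710188870093280894983890208304653608094331451672431314800996705725561018612554675263853129527090659291984502304567296 / 141341044219695948150757068553473903657797105092237040068729493313192952432401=33324989893041370511723190000000000000000.00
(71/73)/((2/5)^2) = 1775/292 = 6.08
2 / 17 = 0.12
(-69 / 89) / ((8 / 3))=-207 / 712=-0.29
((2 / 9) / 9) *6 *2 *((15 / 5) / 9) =8 / 81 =0.10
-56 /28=-2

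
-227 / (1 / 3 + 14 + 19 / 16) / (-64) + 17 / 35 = 0.71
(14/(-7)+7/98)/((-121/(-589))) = -15903/1694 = -9.39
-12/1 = -12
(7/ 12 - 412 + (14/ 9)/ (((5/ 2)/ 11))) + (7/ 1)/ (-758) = -27600547/ 68220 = -404.58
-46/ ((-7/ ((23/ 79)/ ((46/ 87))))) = 2001/ 553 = 3.62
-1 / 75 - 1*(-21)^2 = -33076 / 75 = -441.01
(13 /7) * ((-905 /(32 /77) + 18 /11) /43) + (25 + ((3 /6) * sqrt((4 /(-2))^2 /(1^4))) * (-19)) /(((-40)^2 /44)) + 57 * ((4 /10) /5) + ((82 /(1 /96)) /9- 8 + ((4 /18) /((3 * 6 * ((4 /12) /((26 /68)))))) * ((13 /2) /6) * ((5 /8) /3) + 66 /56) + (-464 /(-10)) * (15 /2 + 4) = 133565241143 /101787840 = 1312.19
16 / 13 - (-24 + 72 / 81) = 2848 / 117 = 24.34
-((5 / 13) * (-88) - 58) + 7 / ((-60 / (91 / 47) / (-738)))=1579743 / 6110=258.55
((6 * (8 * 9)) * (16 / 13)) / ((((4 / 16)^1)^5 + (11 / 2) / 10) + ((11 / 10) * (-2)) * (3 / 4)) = -35389440 / 73151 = -483.79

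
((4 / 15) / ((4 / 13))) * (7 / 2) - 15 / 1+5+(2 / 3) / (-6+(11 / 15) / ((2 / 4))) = -1814 / 255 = -7.11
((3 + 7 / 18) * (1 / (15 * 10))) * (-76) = -1.72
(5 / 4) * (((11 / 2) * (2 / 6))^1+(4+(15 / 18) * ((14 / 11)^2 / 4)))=7.71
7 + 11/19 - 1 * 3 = 87/19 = 4.58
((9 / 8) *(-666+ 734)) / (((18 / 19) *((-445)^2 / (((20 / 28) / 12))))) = 323 / 13307280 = 0.00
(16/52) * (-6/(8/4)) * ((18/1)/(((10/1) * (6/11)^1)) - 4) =42/65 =0.65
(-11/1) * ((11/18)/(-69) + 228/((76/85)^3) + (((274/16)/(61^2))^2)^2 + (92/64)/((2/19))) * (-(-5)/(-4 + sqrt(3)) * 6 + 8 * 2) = -7084818414872783822383457069/286055824770849215586816 + 3220372006760356282901571395 * sqrt(3)/381407766361132287449088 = -10142.89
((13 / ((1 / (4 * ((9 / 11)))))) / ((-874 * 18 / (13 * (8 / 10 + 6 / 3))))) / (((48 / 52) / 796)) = -84.89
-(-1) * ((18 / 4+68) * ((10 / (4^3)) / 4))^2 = 525625 / 65536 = 8.02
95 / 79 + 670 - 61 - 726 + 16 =-7884 / 79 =-99.80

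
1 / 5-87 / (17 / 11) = -4768 / 85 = -56.09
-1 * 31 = -31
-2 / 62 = -1 / 31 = -0.03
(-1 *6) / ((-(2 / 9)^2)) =243 / 2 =121.50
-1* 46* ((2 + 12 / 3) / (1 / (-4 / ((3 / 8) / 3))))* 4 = 35328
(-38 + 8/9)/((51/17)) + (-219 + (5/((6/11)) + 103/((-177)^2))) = -41767901/187974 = -222.20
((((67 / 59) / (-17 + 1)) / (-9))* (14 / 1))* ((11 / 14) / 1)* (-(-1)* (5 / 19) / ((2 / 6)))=3685 / 53808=0.07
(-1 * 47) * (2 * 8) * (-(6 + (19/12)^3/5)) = 2758853/540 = 5108.99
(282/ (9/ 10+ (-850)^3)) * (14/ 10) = -3948/ 6141249991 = -0.00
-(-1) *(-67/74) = -0.91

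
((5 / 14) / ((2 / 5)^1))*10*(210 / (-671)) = -1875 / 671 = -2.79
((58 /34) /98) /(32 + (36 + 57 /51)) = 29 /115150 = 0.00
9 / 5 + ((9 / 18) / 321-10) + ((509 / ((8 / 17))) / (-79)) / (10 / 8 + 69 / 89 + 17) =-7658698012 / 858782535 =-8.92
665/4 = 166.25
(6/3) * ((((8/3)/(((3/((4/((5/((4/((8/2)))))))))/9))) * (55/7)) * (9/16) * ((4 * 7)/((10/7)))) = 1108.80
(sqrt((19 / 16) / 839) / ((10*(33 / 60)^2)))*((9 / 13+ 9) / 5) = 252*sqrt(15941) / 1319747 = 0.02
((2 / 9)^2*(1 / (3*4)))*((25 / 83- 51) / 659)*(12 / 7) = -16832 / 31013199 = -0.00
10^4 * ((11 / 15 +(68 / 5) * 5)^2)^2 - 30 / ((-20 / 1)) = 36156354800915 / 162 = 223187375314.29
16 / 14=8 / 7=1.14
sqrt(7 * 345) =sqrt(2415) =49.14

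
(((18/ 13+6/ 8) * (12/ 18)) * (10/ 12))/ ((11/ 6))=185/ 286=0.65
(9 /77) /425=9 /32725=0.00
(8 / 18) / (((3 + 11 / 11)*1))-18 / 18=-8 / 9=-0.89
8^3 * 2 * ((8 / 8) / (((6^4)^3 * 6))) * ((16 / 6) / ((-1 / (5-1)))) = -4 / 4782969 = -0.00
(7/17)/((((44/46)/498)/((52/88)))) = 521157/4114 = 126.68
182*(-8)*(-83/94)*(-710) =-42901040/47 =-912788.09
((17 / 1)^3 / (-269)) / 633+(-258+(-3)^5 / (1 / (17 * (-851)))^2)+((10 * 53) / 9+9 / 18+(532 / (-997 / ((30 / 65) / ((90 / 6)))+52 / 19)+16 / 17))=-7108097909794322476687 / 139762339938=-50858463824.72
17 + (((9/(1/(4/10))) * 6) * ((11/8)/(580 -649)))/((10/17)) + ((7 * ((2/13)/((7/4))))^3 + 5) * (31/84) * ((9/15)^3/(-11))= 7893801529/486360875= 16.23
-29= -29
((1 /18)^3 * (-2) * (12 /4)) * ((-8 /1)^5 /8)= 1024 /243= 4.21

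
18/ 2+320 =329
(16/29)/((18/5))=40/261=0.15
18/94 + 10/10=56/47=1.19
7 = 7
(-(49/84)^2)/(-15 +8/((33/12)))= 77/2736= 0.03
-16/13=-1.23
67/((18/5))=335/18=18.61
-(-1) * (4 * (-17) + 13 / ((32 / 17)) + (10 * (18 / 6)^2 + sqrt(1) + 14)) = 1405 / 32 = 43.91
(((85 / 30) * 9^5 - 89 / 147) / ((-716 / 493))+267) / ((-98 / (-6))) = -24193301459 / 3438232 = -7036.55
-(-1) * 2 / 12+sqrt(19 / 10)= 1 / 6+sqrt(190) / 10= 1.55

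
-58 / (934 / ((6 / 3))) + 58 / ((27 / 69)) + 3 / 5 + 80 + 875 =23194214 / 21015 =1103.70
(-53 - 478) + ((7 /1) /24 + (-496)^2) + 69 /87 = 170858315 /696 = 245486.08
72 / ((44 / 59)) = 1062 / 11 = 96.55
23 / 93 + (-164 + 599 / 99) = -483988 / 3069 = -157.70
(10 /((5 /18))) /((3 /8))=96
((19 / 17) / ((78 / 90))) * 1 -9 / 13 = 132 / 221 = 0.60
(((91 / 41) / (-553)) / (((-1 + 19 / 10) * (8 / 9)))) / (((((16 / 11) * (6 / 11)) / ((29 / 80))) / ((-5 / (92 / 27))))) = 2052765 / 610279424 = 0.00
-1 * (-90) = 90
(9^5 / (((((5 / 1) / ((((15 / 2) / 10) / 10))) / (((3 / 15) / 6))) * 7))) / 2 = 2.11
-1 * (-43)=43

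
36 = 36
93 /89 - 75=-6582 /89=-73.96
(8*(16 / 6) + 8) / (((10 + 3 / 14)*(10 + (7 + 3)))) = 28 / 195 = 0.14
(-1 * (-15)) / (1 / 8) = 120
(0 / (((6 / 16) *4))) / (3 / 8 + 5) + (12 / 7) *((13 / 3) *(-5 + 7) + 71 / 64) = 1877 / 112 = 16.76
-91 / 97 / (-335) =91 / 32495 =0.00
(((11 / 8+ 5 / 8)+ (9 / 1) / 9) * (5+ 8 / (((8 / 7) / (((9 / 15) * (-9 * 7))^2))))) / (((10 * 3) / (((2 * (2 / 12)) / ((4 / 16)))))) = 500344 / 375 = 1334.25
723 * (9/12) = 2169/4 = 542.25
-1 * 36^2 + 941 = -355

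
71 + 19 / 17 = 1226 / 17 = 72.12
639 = 639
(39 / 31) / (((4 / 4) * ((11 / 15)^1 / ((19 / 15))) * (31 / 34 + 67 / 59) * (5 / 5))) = 495482 / 466829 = 1.06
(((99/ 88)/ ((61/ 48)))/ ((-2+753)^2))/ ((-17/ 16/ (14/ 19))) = -12096/ 11112511703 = -0.00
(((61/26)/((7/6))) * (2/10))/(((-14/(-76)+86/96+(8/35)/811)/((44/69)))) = 180470208/760180889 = 0.24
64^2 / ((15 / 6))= 1638.40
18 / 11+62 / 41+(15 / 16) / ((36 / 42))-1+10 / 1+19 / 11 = 216041 / 14432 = 14.97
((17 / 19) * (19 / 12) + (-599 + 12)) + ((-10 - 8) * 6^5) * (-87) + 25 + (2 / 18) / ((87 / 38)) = 38137284917 / 3132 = 12176655.47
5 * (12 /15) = 4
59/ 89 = 0.66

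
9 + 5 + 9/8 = 121/8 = 15.12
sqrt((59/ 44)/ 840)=sqrt(136290)/ 9240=0.04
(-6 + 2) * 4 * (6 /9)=-10.67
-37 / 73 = -0.51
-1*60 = -60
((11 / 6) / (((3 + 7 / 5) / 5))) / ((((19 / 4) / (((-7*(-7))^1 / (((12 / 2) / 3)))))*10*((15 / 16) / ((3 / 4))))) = 49 / 57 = 0.86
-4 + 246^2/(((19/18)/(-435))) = -473840356/19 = -24938966.11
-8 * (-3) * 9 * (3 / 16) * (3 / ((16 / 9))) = 2187 / 32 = 68.34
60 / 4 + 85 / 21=400 / 21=19.05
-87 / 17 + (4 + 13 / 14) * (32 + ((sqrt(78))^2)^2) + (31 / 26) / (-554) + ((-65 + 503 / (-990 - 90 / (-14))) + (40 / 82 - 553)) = 840205072713707 / 28462231980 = 29520.00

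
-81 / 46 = -1.76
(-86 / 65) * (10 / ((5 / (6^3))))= -37152 / 65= -571.57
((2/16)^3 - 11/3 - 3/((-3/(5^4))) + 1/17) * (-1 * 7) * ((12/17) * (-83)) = 9427214783/36992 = 254844.69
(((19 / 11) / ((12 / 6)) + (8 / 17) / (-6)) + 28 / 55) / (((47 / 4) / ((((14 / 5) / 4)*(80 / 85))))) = 813232 / 11205975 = 0.07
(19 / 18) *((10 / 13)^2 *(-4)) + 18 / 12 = -3037 / 3042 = -1.00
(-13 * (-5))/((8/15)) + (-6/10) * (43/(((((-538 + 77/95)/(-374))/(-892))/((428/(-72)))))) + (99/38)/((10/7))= -11067804555671/116355240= -95120.81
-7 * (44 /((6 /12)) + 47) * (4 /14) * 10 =-2700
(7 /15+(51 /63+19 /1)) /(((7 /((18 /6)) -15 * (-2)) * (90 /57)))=0.40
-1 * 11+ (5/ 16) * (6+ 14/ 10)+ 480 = 7541/ 16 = 471.31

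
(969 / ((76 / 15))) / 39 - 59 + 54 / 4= -40.60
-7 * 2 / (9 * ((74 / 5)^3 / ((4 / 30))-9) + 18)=-350 / 5468949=-0.00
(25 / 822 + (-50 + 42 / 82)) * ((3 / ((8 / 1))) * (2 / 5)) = -1666813 / 224680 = -7.42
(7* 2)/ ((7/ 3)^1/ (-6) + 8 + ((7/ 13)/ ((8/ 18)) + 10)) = 6552/ 8809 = 0.74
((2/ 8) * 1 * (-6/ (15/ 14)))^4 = 2401/ 625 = 3.84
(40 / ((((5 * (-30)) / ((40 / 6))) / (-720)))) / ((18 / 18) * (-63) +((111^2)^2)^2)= 640 / 11522688848587809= 0.00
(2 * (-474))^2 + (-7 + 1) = 898698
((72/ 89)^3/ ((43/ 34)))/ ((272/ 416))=19408896/ 30313667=0.64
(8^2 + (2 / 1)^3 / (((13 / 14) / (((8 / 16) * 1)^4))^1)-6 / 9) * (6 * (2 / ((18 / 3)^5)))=2491 / 25272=0.10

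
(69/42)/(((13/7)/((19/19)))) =23/26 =0.88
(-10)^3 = -1000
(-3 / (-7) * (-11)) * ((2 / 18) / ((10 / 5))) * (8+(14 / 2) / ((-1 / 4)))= 110 / 21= 5.24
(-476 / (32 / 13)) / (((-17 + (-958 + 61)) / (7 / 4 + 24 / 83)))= 1047319 / 2427584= 0.43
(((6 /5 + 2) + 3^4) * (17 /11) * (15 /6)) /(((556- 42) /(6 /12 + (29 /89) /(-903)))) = 574771513 /1817580072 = 0.32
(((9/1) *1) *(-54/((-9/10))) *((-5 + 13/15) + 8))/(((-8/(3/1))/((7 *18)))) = -98658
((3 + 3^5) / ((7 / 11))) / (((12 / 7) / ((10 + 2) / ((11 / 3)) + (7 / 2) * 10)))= 17261 / 2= 8630.50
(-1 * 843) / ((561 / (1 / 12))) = -0.13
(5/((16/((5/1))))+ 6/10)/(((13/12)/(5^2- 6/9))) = 12629/260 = 48.57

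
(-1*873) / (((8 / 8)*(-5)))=873 / 5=174.60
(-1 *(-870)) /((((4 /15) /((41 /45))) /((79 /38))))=469655 /76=6179.67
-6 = -6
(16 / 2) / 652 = 0.01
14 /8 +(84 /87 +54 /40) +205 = 60629 /290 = 209.07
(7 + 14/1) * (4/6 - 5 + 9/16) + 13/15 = -18797/240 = -78.32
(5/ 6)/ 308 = 5/ 1848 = 0.00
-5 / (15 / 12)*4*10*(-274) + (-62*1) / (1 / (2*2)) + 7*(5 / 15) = 130783 / 3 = 43594.33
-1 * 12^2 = -144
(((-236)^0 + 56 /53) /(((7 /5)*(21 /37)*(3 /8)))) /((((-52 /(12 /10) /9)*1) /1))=-48396 /33761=-1.43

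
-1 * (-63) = 63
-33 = -33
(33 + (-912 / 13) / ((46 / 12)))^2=19316025 / 89401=216.06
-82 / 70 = -41 / 35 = -1.17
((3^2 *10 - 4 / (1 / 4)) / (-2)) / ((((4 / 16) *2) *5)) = -74 / 5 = -14.80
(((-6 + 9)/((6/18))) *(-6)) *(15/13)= -810/13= -62.31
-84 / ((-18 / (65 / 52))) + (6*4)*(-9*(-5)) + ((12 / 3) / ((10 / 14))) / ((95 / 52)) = 3103361 / 2850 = 1088.90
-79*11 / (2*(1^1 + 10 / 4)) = -869 / 7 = -124.14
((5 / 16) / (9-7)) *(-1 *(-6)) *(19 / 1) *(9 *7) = 17955 / 16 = 1122.19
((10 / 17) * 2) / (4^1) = 5 / 17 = 0.29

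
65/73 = 0.89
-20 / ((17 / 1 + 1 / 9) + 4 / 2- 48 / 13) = -585 / 451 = -1.30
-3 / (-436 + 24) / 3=1 / 412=0.00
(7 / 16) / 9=7 / 144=0.05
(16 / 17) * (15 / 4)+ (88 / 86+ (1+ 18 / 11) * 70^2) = 103911708 / 8041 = 12922.73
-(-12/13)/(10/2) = 12/65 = 0.18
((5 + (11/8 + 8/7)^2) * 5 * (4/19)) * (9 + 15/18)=10490495/89376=117.37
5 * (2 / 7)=10 / 7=1.43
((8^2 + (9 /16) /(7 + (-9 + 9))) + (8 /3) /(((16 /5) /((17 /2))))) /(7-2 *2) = 23.72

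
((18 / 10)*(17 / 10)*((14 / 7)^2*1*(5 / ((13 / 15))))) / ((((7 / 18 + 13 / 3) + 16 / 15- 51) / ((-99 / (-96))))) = -681615 / 423176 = -1.61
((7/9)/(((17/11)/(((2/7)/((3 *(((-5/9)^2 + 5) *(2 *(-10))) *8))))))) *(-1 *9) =297/584800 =0.00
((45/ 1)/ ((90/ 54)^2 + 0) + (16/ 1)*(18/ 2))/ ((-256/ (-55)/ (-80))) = -44055/ 16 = -2753.44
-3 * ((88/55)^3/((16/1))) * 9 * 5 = -34.56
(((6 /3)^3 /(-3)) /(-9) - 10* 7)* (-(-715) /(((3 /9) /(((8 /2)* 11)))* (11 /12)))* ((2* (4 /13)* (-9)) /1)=39747840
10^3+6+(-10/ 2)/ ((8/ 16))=996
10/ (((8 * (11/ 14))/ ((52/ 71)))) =910/ 781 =1.17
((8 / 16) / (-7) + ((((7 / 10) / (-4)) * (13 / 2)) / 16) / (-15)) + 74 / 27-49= -56035867 / 1209600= -46.33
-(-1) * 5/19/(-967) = -5/18373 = -0.00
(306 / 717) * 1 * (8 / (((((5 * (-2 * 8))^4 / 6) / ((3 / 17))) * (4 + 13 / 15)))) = 81 / 4466432000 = 0.00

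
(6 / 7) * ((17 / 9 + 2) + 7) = 28 / 3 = 9.33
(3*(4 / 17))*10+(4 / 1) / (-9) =1012 / 153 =6.61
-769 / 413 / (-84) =769 / 34692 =0.02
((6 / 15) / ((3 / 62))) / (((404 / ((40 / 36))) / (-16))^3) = -1587200 / 2253268287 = -0.00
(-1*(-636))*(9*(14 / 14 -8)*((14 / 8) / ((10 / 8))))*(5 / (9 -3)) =-46746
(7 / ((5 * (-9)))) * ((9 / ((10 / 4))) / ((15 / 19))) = -266 / 375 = -0.71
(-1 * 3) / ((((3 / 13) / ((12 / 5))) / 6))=-936 / 5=-187.20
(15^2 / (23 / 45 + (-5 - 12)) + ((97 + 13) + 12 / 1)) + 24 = 98207 / 742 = 132.35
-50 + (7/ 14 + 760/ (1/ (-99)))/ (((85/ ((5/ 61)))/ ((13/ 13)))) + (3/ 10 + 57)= -338347/ 5185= -65.25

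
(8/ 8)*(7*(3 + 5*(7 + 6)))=476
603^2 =363609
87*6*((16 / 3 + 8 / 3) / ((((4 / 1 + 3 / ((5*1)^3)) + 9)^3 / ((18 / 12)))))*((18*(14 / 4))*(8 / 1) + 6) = 389970703125 / 269676572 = 1446.07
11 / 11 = 1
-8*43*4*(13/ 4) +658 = -3814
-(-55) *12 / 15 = 44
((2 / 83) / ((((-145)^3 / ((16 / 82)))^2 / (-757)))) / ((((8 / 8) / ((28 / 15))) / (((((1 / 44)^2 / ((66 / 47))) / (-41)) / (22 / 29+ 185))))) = 3984848 / 591530609743998703368046875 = 0.00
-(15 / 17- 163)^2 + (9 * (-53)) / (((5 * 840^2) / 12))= -744362573951 / 28322000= -26282.13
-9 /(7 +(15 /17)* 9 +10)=-153 /424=-0.36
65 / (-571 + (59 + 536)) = 65 / 24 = 2.71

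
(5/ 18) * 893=4465/ 18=248.06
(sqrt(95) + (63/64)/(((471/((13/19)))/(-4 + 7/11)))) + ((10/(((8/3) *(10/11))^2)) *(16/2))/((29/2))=284402211/304504640 + sqrt(95)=10.68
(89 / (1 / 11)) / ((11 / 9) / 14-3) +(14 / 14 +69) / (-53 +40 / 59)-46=-62060606 / 161847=-383.45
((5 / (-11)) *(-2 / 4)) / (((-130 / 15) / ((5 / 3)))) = -25 / 572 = -0.04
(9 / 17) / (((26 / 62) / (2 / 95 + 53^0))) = 27063 / 20995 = 1.29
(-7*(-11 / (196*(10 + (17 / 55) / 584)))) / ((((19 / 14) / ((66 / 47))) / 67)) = 2.72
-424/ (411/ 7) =-2968/ 411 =-7.22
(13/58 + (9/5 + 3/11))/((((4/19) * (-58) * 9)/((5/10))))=-139213/13321440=-0.01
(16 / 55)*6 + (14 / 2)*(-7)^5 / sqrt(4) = -6470503 / 110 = -58822.75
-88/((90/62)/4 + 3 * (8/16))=-992/21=-47.24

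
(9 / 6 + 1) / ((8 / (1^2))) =5 / 16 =0.31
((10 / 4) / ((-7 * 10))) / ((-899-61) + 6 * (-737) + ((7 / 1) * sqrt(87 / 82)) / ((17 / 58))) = 493 * sqrt(7134) / 1372840252440 + 10628553 / 1601646961180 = 0.00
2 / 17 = 0.12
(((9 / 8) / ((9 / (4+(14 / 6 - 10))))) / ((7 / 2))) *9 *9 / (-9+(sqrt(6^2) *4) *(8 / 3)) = -27 / 140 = -0.19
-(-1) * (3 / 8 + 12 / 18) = 25 / 24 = 1.04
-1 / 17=-0.06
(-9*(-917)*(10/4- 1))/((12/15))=123795/8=15474.38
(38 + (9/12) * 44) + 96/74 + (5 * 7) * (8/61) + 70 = 331525/2257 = 146.89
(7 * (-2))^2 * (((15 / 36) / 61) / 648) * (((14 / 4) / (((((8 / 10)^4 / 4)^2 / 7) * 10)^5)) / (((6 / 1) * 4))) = 83888895460404455661773681640625 / 209998915126730253007847424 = 399472.99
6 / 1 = 6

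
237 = 237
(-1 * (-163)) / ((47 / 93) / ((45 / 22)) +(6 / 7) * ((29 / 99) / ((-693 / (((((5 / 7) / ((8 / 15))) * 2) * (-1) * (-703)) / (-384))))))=2415912871680 / 3688336579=655.01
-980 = -980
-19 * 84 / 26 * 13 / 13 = -798 / 13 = -61.38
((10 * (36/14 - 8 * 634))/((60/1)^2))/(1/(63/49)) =-17743/980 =-18.11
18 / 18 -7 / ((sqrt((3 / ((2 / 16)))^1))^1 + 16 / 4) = 9 / 2 -7 * sqrt(6) / 4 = 0.21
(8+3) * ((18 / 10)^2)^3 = 5845851 / 15625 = 374.13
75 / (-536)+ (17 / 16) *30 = 8505 / 268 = 31.74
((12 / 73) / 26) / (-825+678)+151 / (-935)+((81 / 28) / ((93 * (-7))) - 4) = -22460177869 / 5391325940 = -4.17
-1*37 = -37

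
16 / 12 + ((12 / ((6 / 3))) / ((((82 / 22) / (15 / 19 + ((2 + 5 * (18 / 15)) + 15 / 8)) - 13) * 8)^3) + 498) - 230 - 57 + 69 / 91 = 170930150369382806342155 / 802144124839558195968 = 213.09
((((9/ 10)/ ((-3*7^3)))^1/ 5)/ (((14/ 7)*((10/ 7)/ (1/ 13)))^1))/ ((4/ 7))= -3/ 364000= -0.00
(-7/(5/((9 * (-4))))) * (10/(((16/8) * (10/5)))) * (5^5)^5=37550926208496093750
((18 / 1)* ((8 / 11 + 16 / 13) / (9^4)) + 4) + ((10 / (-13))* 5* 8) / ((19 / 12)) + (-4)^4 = 476499620 / 1980693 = 240.57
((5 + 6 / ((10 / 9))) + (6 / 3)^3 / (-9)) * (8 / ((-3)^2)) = 3424 / 405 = 8.45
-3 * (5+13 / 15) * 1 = -88 / 5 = -17.60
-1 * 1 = -1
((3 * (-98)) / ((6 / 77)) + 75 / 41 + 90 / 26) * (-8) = 16065512 / 533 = 30141.67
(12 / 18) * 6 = 4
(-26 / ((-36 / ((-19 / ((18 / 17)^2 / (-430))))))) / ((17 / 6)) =1857.58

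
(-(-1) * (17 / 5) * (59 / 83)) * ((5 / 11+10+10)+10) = 67201 / 913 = 73.60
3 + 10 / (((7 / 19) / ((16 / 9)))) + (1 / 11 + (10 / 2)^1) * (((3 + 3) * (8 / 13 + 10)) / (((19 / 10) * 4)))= 16076153 / 171171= 93.92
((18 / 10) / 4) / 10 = 0.04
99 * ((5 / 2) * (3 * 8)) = 5940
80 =80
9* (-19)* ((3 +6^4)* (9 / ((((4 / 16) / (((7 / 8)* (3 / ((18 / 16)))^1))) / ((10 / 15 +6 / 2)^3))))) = -919811508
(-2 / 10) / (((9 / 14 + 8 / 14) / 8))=-112 / 85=-1.32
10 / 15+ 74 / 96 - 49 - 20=-1081 / 16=-67.56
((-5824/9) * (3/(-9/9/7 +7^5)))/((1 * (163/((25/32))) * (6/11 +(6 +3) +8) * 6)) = -0.00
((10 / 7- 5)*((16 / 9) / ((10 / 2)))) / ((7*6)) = -40 / 1323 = -0.03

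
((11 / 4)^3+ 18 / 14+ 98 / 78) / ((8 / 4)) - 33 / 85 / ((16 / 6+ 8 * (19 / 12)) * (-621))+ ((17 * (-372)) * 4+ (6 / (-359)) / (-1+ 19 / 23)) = -4754120829410493 / 188027082880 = -25284.23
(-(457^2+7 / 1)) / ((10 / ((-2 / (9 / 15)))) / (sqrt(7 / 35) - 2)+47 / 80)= -55021024640 / 555571+4010035200*sqrt(5) / 555571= -82895.46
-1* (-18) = 18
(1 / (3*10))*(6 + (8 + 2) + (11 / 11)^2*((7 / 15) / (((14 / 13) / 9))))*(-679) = -135121 / 300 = -450.40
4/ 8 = 1/ 2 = 0.50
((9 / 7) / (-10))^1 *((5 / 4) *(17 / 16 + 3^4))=-11817 / 896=-13.19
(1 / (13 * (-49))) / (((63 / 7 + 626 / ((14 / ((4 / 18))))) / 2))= -18 / 108563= -0.00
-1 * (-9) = 9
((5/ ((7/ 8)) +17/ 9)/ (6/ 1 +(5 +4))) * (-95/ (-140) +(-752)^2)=7584548749/ 26460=286642.05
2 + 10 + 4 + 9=25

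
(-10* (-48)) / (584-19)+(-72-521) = -66913 / 113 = -592.15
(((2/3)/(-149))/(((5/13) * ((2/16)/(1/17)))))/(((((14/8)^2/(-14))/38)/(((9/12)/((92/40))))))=126464/407813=0.31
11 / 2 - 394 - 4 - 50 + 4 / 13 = -11497 / 26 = -442.19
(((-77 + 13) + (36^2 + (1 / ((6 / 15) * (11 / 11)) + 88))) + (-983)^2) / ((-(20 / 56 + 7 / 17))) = -230291537 / 183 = -1258423.70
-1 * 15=-15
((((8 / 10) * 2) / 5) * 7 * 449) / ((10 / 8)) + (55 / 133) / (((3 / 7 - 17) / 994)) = 107417877 / 137750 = 779.80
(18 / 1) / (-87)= -6 / 29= -0.21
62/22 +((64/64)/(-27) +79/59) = 72197/17523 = 4.12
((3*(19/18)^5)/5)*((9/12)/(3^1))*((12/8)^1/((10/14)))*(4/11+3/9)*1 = 398651939/1385683200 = 0.29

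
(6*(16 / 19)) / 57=32 / 361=0.09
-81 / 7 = -11.57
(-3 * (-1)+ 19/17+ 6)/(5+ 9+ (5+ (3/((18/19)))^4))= 0.08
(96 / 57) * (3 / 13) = 96 / 247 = 0.39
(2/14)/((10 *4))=0.00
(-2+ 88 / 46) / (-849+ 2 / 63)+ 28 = 34444466 / 1230155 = 28.00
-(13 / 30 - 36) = 1067 / 30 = 35.57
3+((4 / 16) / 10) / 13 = 1561 / 520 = 3.00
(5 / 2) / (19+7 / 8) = 20 / 159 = 0.13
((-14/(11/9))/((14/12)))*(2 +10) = -1296/11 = -117.82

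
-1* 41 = -41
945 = 945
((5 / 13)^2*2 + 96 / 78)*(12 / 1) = 3096 / 169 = 18.32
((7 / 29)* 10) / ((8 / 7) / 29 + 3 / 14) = 9.51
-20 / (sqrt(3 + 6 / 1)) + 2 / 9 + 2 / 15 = -284 / 45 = -6.31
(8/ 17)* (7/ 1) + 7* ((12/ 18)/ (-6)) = 385/ 153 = 2.52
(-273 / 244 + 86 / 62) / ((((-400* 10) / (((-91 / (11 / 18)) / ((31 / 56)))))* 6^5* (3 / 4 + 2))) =1292473 / 1532118456000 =0.00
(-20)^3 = -8000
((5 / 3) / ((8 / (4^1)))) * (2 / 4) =5 / 12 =0.42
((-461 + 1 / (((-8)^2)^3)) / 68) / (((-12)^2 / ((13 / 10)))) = -1571028979 / 25669140480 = -0.06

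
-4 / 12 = -0.33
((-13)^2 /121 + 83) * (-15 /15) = -10212 /121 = -84.40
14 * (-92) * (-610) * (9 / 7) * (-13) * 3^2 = -118188720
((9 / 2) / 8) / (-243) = -1 / 432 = -0.00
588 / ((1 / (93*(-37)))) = -2023308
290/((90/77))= 2233/9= 248.11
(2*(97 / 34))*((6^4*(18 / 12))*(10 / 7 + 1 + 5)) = 9805536 / 119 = 82399.46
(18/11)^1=1.64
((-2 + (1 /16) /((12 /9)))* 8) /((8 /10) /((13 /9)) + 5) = -8125 /2888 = -2.81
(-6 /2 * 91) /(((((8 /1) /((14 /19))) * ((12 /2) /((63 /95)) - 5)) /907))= -36398817 /6460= -5634.49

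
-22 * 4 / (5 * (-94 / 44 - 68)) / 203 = 1936 / 1566145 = 0.00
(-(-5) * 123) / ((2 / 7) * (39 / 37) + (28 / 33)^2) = 173461365 / 287998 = 602.30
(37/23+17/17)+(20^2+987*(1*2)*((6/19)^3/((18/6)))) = 66783284/157757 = 423.33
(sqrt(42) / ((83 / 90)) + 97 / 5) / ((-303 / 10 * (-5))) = 60 * sqrt(42) / 8383 + 194 / 1515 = 0.17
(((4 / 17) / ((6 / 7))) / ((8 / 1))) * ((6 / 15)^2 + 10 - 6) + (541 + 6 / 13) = 8977091 / 16575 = 541.60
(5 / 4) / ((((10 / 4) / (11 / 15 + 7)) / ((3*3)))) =174 / 5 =34.80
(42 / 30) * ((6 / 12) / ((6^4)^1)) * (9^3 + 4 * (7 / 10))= 0.40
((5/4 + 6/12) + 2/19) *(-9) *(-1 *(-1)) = -1269/76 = -16.70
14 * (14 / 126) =14 / 9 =1.56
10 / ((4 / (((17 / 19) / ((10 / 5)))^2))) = 1445 / 2888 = 0.50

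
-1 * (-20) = 20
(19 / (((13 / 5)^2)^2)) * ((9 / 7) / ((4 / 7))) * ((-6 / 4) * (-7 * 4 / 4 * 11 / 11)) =9.82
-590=-590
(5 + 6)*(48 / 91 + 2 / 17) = 10978 / 1547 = 7.10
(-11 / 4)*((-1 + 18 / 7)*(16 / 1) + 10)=-96.64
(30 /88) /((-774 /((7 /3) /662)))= -35 /22545072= -0.00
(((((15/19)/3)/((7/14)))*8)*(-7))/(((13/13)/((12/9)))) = -39.30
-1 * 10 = -10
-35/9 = -3.89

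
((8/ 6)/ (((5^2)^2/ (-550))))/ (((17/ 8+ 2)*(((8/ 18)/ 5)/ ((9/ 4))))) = -36/ 5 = -7.20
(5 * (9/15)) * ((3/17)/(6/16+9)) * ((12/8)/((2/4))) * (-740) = -10656/85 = -125.36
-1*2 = -2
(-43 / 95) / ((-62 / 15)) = 129 / 1178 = 0.11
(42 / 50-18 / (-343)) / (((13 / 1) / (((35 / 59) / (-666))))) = -2551 / 41717130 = -0.00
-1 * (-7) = 7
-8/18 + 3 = 23/9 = 2.56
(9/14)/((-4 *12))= -0.01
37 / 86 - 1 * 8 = -651 / 86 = -7.57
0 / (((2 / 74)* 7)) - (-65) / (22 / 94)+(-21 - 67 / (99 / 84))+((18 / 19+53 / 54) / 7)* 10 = 8004257 / 39501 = 202.63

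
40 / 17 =2.35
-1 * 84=-84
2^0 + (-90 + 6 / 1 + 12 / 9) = -245 / 3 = -81.67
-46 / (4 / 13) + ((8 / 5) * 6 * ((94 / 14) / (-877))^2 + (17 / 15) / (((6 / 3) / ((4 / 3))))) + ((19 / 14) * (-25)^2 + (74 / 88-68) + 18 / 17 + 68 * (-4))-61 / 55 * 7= 448569373398217 / 1268555224860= 353.61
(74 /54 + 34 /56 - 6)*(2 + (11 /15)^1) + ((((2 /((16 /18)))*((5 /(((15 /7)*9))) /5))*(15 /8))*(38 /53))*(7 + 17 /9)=-5770193 /601020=-9.60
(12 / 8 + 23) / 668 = 49 / 1336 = 0.04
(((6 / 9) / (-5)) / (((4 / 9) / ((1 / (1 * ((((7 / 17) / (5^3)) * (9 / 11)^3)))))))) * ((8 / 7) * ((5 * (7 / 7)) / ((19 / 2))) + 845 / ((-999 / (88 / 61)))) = 1418362181500 / 13786412787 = 102.88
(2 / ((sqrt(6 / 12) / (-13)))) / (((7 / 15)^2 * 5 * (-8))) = 585 * sqrt(2) / 196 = 4.22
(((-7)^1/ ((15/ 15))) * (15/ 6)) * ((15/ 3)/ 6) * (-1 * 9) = 525/ 4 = 131.25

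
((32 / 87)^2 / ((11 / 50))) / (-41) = -51200 / 3413619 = -0.01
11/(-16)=-11/16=-0.69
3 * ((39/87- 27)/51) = -770/493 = -1.56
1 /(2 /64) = 32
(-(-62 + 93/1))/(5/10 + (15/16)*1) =-21.57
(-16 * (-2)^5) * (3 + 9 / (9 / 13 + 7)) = 2135.04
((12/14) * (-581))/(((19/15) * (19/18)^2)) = -2420280/6859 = -352.86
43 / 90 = 0.48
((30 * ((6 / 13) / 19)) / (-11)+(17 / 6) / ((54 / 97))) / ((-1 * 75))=-0.07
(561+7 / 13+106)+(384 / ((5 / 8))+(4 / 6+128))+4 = 275848 / 195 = 1414.61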